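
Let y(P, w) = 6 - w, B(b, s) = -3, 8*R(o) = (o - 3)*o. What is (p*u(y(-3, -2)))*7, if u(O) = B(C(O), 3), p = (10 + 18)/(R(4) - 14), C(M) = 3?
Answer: 392/9 ≈ 43.556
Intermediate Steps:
R(o) = o*(-3 + o)/8 (R(o) = ((o - 3)*o)/8 = ((-3 + o)*o)/8 = (o*(-3 + o))/8 = o*(-3 + o)/8)
p = -56/27 (p = (10 + 18)/((1/8)*4*(-3 + 4) - 14) = 28/((1/8)*4*1 - 14) = 28/(1/2 - 14) = 28/(-27/2) = 28*(-2/27) = -56/27 ≈ -2.0741)
u(O) = -3
(p*u(y(-3, -2)))*7 = -56/27*(-3)*7 = (56/9)*7 = 392/9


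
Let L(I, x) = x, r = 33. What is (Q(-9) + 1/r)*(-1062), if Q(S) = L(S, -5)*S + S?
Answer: -420906/11 ≈ -38264.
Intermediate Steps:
Q(S) = -4*S (Q(S) = -5*S + S = -4*S)
(Q(-9) + 1/r)*(-1062) = (-4*(-9) + 1/33)*(-1062) = (36 + 1/33)*(-1062) = (1189/33)*(-1062) = -420906/11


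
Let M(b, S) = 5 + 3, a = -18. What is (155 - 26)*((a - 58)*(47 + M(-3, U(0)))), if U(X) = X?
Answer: -539220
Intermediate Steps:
M(b, S) = 8
(155 - 26)*((a - 58)*(47 + M(-3, U(0)))) = (155 - 26)*((-18 - 58)*(47 + 8)) = 129*(-76*55) = 129*(-4180) = -539220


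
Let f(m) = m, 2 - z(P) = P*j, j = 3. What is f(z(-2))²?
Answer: 64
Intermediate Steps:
z(P) = 2 - 3*P (z(P) = 2 - P*3 = 2 - 3*P)
f(z(-2))² = (2 - 3*(-2))² = (2 + 6)² = 8² = 64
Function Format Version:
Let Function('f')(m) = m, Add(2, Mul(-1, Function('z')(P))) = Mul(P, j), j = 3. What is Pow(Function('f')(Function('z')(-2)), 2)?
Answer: 64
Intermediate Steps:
Function('z')(P) = Add(2, Mul(-3, P)) (Function('z')(P) = Add(2, Mul(-1, Mul(P, 3))) = Add(2, Mul(-1, Mul(3, P))) = Add(2, Mul(-3, P)))
Pow(Function('f')(Function('z')(-2)), 2) = Pow(Add(2, Mul(-3, -2)), 2) = Pow(Add(2, 6), 2) = Pow(8, 2) = 64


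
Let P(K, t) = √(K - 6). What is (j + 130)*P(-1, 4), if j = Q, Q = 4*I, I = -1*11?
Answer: 86*I*√7 ≈ 227.53*I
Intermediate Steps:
P(K, t) = √(-6 + K)
I = -11
Q = -44 (Q = 4*(-11) = -44)
j = -44
(j + 130)*P(-1, 4) = (-44 + 130)*√(-6 - 1) = 86*√(-7) = 86*(I*√7) = 86*I*√7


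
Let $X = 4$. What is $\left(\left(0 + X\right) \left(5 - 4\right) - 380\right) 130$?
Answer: $-48880$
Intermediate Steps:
$\left(\left(0 + X\right) \left(5 - 4\right) - 380\right) 130 = \left(\left(0 + 4\right) \left(5 - 4\right) - 380\right) 130 = \left(4 \left(5 - 4\right) - 380\right) 130 = \left(4 \cdot 1 - 380\right) 130 = \left(4 - 380\right) 130 = \left(-376\right) 130 = -48880$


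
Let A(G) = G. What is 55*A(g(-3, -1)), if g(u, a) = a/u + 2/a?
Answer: -275/3 ≈ -91.667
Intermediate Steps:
g(u, a) = 2/a + a/u
55*A(g(-3, -1)) = 55*(2/(-1) - 1/(-3)) = 55*(2*(-1) - 1*(-⅓)) = 55*(-2 + ⅓) = 55*(-5/3) = -275/3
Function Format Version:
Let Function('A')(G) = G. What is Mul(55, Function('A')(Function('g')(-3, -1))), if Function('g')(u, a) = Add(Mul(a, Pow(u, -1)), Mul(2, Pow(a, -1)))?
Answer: Rational(-275, 3) ≈ -91.667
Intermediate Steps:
Function('g')(u, a) = Add(Mul(2, Pow(a, -1)), Mul(a, Pow(u, -1)))
Mul(55, Function('A')(Function('g')(-3, -1))) = Mul(55, Add(Mul(2, Pow(-1, -1)), Mul(-1, Pow(-3, -1)))) = Mul(55, Add(Mul(2, -1), Mul(-1, Rational(-1, 3)))) = Mul(55, Add(-2, Rational(1, 3))) = Mul(55, Rational(-5, 3)) = Rational(-275, 3)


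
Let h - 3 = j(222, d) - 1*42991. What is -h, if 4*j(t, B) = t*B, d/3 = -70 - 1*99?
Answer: 142253/2 ≈ 71127.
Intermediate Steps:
d = -507 (d = 3*(-70 - 1*99) = 3*(-70 - 99) = 3*(-169) = -507)
j(t, B) = B*t/4 (j(t, B) = (t*B)/4 = (B*t)/4 = B*t/4)
h = -142253/2 (h = 3 + ((¼)*(-507)*222 - 1*42991) = 3 + (-56277/2 - 42991) = 3 - 142259/2 = -142253/2 ≈ -71127.)
-h = -1*(-142253/2) = 142253/2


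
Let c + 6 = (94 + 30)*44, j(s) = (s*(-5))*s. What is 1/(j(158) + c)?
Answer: -1/119370 ≈ -8.3773e-6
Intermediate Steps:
j(s) = -5*s² (j(s) = (-5*s)*s = -5*s²)
c = 5450 (c = -6 + (94 + 30)*44 = -6 + 124*44 = -6 + 5456 = 5450)
1/(j(158) + c) = 1/(-5*158² + 5450) = 1/(-5*24964 + 5450) = 1/(-124820 + 5450) = 1/(-119370) = -1/119370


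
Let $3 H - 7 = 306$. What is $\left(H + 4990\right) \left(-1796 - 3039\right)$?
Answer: $- \frac{73893305}{3} \approx -2.4631 \cdot 10^{7}$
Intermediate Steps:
$H = \frac{313}{3}$ ($H = \frac{7}{3} + \frac{1}{3} \cdot 306 = \frac{7}{3} + 102 = \frac{313}{3} \approx 104.33$)
$\left(H + 4990\right) \left(-1796 - 3039\right) = \left(\frac{313}{3} + 4990\right) \left(-1796 - 3039\right) = \frac{15283}{3} \left(-4835\right) = - \frac{73893305}{3}$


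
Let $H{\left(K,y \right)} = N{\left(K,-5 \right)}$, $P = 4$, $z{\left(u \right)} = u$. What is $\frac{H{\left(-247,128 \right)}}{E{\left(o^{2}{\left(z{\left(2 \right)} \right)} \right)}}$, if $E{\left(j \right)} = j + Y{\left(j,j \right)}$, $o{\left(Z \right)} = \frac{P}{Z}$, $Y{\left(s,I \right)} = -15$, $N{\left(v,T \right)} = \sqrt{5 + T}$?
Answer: $0$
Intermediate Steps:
$H{\left(K,y \right)} = 0$ ($H{\left(K,y \right)} = \sqrt{5 - 5} = \sqrt{0} = 0$)
$o{\left(Z \right)} = \frac{4}{Z}$
$E{\left(j \right)} = -15 + j$ ($E{\left(j \right)} = j - 15 = -15 + j$)
$\frac{H{\left(-247,128 \right)}}{E{\left(o^{2}{\left(z{\left(2 \right)} \right)} \right)}} = \frac{0}{-15 + \left(\frac{4}{2}\right)^{2}} = \frac{0}{-15 + \left(4 \cdot \frac{1}{2}\right)^{2}} = \frac{0}{-15 + 2^{2}} = \frac{0}{-15 + 4} = \frac{0}{-11} = 0 \left(- \frac{1}{11}\right) = 0$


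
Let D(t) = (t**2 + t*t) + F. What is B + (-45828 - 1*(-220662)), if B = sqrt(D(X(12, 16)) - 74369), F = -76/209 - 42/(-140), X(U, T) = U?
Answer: 174834 + I*sqrt(896380870)/110 ≈ 1.7483e+5 + 272.18*I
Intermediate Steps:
F = -7/110 (F = -76*1/209 - 42*(-1/140) = -4/11 + 3/10 = -7/110 ≈ -0.063636)
D(t) = -7/110 + 2*t**2 (D(t) = (t**2 + t*t) - 7/110 = (t**2 + t**2) - 7/110 = 2*t**2 - 7/110 = -7/110 + 2*t**2)
B = I*sqrt(896380870)/110 (B = sqrt((-7/110 + 2*12**2) - 74369) = sqrt((-7/110 + 2*144) - 74369) = sqrt((-7/110 + 288) - 74369) = sqrt(31673/110 - 74369) = sqrt(-8148917/110) = I*sqrt(896380870)/110 ≈ 272.18*I)
B + (-45828 - 1*(-220662)) = I*sqrt(896380870)/110 + (-45828 - 1*(-220662)) = I*sqrt(896380870)/110 + (-45828 + 220662) = I*sqrt(896380870)/110 + 174834 = 174834 + I*sqrt(896380870)/110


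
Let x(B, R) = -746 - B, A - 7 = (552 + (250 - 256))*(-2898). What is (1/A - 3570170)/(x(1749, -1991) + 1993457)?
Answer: -5649083561171/3150301163562 ≈ -1.7932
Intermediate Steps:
A = -1582301 (A = 7 + (552 + (250 - 256))*(-2898) = 7 + (552 - 6)*(-2898) = 7 + 546*(-2898) = 7 - 1582308 = -1582301)
(1/A - 3570170)/(x(1749, -1991) + 1993457) = (1/(-1582301) - 3570170)/((-746 - 1*1749) + 1993457) = (-1/1582301 - 3570170)/((-746 - 1749) + 1993457) = -5649083561171/(1582301*(-2495 + 1993457)) = -5649083561171/1582301/1990962 = -5649083561171/1582301*1/1990962 = -5649083561171/3150301163562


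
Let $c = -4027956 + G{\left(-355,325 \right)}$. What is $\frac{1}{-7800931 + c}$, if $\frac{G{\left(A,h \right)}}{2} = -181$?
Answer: $- \frac{1}{11829249} \approx -8.4536 \cdot 10^{-8}$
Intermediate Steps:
$G{\left(A,h \right)} = -362$ ($G{\left(A,h \right)} = 2 \left(-181\right) = -362$)
$c = -4028318$ ($c = -4027956 - 362 = -4028318$)
$\frac{1}{-7800931 + c} = \frac{1}{-7800931 - 4028318} = \frac{1}{-11829249} = - \frac{1}{11829249}$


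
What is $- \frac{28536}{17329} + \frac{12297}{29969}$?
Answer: $- \frac{642100671}{519332801} \approx -1.2364$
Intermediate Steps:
$- \frac{28536}{17329} + \frac{12297}{29969} = - \frac{642100671}{519332801}$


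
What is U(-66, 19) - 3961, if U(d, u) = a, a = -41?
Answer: -4002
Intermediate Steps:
U(d, u) = -41
U(-66, 19) - 3961 = -41 - 3961 = -4002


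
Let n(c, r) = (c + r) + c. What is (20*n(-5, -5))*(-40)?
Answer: 12000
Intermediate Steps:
n(c, r) = r + 2*c
(20*n(-5, -5))*(-40) = (20*(-5 + 2*(-5)))*(-40) = (20*(-5 - 10))*(-40) = (20*(-15))*(-40) = -300*(-40) = 12000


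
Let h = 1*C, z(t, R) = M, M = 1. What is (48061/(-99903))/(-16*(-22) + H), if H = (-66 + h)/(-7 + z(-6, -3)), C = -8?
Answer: -48061/36397993 ≈ -0.0013204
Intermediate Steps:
z(t, R) = 1
h = -8 (h = 1*(-8) = -8)
H = 37/3 (H = (-66 - 8)/(-7 + 1) = -74/(-6) = -74*(-1/6) = 37/3 ≈ 12.333)
(48061/(-99903))/(-16*(-22) + H) = (48061/(-99903))/(-16*(-22) + 37/3) = (48061*(-1/99903))/(352 + 37/3) = -48061/(99903*1093/3) = -48061/99903*3/1093 = -48061/36397993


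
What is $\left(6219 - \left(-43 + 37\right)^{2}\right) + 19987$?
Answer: $26170$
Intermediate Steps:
$\left(6219 - \left(-43 + 37\right)^{2}\right) + 19987 = \left(6219 - \left(-6\right)^{2}\right) + 19987 = \left(6219 - 36\right) + 19987 = 6183 + 19987 = 26170$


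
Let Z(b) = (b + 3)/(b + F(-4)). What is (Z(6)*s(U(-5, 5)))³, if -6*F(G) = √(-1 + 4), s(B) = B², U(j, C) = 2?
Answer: 10077696/(36 - √3)³ ≈ 250.44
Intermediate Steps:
F(G) = -√3/6 (F(G) = -√(-1 + 4)/6 = -√3/6)
Z(b) = (3 + b)/(b - √3/6) (Z(b) = (b + 3)/(b - √3/6) = (3 + b)/(b - √3/6))
(Z(6)*s(U(-5, 5)))³ = ((6*(3 + 6)/(-√3 + 6*6))*2²)³ = ((6*9/(-√3 + 36))*4)³ = ((6*9/(36 - √3))*4)³ = ((54/(36 - √3))*4)³ = (216/(36 - √3))³ = 10077696/(36 - √3)³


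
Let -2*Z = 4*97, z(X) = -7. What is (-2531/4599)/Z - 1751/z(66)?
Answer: 223181489/892206 ≈ 250.15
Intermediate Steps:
Z = -194 (Z = -2*97 = -½*388 = -194)
(-2531/4599)/Z - 1751/z(66) = -2531/4599/(-194) - 1751/(-7) = -2531*1/4599*(-1/194) - 1751*(-⅐) = -2531/4599*(-1/194) + 1751/7 = 2531/892206 + 1751/7 = 223181489/892206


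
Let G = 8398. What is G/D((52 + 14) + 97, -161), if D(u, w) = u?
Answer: 8398/163 ≈ 51.521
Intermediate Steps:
G/D((52 + 14) + 97, -161) = 8398/((52 + 14) + 97) = 8398/(66 + 97) = 8398/163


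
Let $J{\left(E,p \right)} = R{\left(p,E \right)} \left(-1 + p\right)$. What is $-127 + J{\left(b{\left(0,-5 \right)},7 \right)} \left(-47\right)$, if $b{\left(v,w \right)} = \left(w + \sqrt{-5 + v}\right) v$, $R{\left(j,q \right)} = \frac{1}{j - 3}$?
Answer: $- \frac{395}{2} \approx -197.5$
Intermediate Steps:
$R{\left(j,q \right)} = \frac{1}{-3 + j}$
$b{\left(v,w \right)} = v \left(w + \sqrt{-5 + v}\right)$
$J{\left(E,p \right)} = \frac{-1 + p}{-3 + p}$
$-127 + J{\left(b{\left(0,-5 \right)},7 \right)} \left(-47\right) = -127 + \frac{-1 + 7}{-3 + 7} \left(-47\right) = -127 + \frac{1}{4} \cdot 6 \left(-47\right) = -127 + \frac{3}{2} \left(-47\right) = -127 - \frac{141}{2} = - \frac{395}{2}$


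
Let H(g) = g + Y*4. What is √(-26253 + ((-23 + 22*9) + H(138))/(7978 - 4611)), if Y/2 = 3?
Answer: I*√297620961638/3367 ≈ 162.03*I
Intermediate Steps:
Y = 6 (Y = 2*3 = 6)
H(g) = 24 + g (H(g) = g + 6*4 = g + 24 = 24 + g)
√(-26253 + ((-23 + 22*9) + H(138))/(7978 - 4611)) = √(-26253 + ((-23 + 22*9) + (24 + 138))/(7978 - 4611)) = √(-26253 + ((-23 + 198) + 162)/3367) = √(-26253 + (175 + 162)*(1/3367)) = √(-26253 + 337*(1/3367)) = √(-26253 + 337/3367) = √(-88393514/3367) = I*√297620961638/3367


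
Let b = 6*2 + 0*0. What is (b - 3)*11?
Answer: 99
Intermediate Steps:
b = 12 (b = 12 + 0 = 12)
(b - 3)*11 = (12 - 3)*11 = 9*11 = 99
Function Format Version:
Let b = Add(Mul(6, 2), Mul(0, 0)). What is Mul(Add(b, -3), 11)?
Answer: 99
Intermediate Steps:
b = 12 (b = Add(12, 0) = 12)
Mul(Add(b, -3), 11) = Mul(Add(12, -3), 11) = Mul(9, 11) = 99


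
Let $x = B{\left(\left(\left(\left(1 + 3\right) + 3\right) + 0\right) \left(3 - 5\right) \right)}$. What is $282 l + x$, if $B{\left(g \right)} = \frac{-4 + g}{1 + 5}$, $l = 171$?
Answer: $48219$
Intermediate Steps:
$B{\left(g \right)} = - \frac{2}{3} + \frac{g}{6}$ ($B{\left(g \right)} = \frac{-4 + g}{6} = \left(-4 + g\right) \frac{1}{6} = - \frac{2}{3} + \frac{g}{6}$)
$x = -3$ ($x = - \frac{2}{3} + \frac{\left(\left(\left(1 + 3\right) + 3\right) + 0\right) \left(3 - 5\right)}{6} = - \frac{2}{3} + \frac{\left(\left(4 + 3\right) + 0\right) \left(-2\right)}{6} = - \frac{2}{3} + \frac{\left(7 + 0\right) \left(-2\right)}{6} = - \frac{2}{3} + \frac{7 \left(-2\right)}{6} = - \frac{2}{3} + \frac{1}{6} \left(-14\right) = - \frac{2}{3} - \frac{7}{3} = -3$)
$282 l + x = 282 \cdot 171 - 3 = 48222 - 3 = 48219$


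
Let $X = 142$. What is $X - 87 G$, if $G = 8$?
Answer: $-554$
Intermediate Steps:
$X - 87 G = 142 - 696 = -554$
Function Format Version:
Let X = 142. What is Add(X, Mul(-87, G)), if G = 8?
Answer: -554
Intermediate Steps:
Add(X, Mul(-87, G)) = Add(142, Mul(-87, 8)) = Add(142, -696) = -554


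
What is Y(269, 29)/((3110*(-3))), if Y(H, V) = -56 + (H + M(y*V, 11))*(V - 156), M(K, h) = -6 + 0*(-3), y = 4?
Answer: 33457/9330 ≈ 3.5860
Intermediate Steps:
M(K, h) = -6 (M(K, h) = -6 + 0 = -6)
Y(H, V) = -56 + (-156 + V)*(-6 + H) (Y(H, V) = -56 + (H - 6)*(V - 156) = -56 + (-6 + H)*(-156 + V) = -56 + (-156 + V)*(-6 + H))
Y(269, 29)/((3110*(-3))) = (880 - 156*269 - 6*29 + 269*29)/((3110*(-3))) = (880 - 41964 - 174 + 7801)/(-9330) = -33457*(-1/9330) = 33457/9330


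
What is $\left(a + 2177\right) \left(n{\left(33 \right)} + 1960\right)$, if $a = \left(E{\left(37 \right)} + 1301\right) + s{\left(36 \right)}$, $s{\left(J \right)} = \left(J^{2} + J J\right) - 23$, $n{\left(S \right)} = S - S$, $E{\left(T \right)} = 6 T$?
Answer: $12287240$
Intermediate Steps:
$n{\left(S \right)} = 0$
$s{\left(J \right)} = -23 + 2 J^{2}$ ($s{\left(J \right)} = \left(J^{2} + J^{2}\right) - 23 = 2 J^{2} - 23 = -23 + 2 J^{2}$)
$a = 4092$ ($a = \left(6 \cdot 37 + 1301\right) - \left(23 - 2 \cdot 36^{2}\right) = \left(222 + 1301\right) + \left(-23 + 2 \cdot 1296\right) = 1523 + \left(-23 + 2592\right) = 1523 + 2569 = 4092$)
$\left(a + 2177\right) \left(n{\left(33 \right)} + 1960\right) = \left(4092 + 2177\right) \left(0 + 1960\right) = 6269 \cdot 1960 = 12287240$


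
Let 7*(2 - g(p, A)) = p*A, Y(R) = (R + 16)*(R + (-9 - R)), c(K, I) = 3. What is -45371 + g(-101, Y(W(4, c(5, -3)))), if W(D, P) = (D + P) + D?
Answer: -342126/7 ≈ -48875.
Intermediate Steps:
W(D, P) = P + 2*D
Y(R) = -144 - 9*R (Y(R) = (16 + R)*(-9) = -144 - 9*R)
g(p, A) = 2 - A*p/7 (g(p, A) = 2 - p*A/7 = 2 - A*p/7)
-45371 + g(-101, Y(W(4, c(5, -3)))) = -45371 + (2 - ⅐*(-144 - 9*(3 + 2*4))*(-101)) = -45371 + (2 - ⅐*(-144 - 9*(3 + 8))*(-101)) = -45371 + (2 - ⅐*(-144 - 9*11)*(-101)) = -45371 + (2 - ⅐*(-144 - 99)*(-101)) = -45371 + (2 - ⅐*(-243)*(-101)) = -45371 + (2 - 24543/7) = -45371 - 24529/7 = -342126/7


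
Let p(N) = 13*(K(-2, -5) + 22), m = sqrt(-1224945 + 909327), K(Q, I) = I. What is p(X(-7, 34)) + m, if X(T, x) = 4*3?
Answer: 221 + I*sqrt(315618) ≈ 221.0 + 561.8*I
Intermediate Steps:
X(T, x) = 12
m = I*sqrt(315618) (m = sqrt(-315618) = I*sqrt(315618) ≈ 561.8*I)
p(N) = 221 (p(N) = 13*(-5 + 22) = 13*17 = 221)
p(X(-7, 34)) + m = 221 + I*sqrt(315618)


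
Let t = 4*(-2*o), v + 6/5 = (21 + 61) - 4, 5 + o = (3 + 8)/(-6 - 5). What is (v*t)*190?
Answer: 700416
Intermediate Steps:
o = -6 (o = -5 + (3 + 8)/(-6 - 5) = -5 + 11/(-11) = -5 + 11*(-1/11) = -5 - 1 = -6)
v = 384/5 (v = -6/5 + ((21 + 61) - 4) = -6/5 + (82 - 4) = -6/5 + 78 = 384/5 ≈ 76.800)
t = 48 (t = 4*(-2*(-6)) = 4*12 = 48)
(v*t)*190 = ((384/5)*48)*190 = (18432/5)*190 = 700416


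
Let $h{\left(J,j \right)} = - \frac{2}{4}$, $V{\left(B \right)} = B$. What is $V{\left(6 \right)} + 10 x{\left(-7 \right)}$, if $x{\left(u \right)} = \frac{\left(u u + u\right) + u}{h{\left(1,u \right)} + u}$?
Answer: $- \frac{122}{3} \approx -40.667$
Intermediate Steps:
$h{\left(J,j \right)} = - \frac{1}{2}$ ($h{\left(J,j \right)} = \left(-2\right) \frac{1}{4} = - \frac{1}{2}$)
$x{\left(u \right)} = \frac{u^{2} + 2 u}{- \frac{1}{2} + u}$ ($x{\left(u \right)} = \frac{\left(u u + u\right) + u}{- \frac{1}{2} + u} = \frac{\left(u^{2} + u\right) + u}{- \frac{1}{2} + u} = \frac{\left(u + u^{2}\right) + u}{- \frac{1}{2} + u} = \frac{u^{2} + 2 u}{- \frac{1}{2} + u}$)
$V{\left(6 \right)} + 10 x{\left(-7 \right)} = 6 + 10 \cdot 2 \left(-7\right) \frac{1}{-1 + 2 \left(-7\right)} \left(2 - 7\right) = 6 + 10 \cdot 2 \left(-7\right) \frac{1}{-1 - 14} \left(-5\right) = 6 + 10 \cdot 2 \left(-7\right) \frac{1}{-15} \left(-5\right) = 6 + 10 \cdot 2 \left(-7\right) \left(- \frac{1}{15}\right) \left(-5\right) = 6 + 10 \left(- \frac{14}{3}\right) = 6 - \frac{140}{3} = - \frac{122}{3}$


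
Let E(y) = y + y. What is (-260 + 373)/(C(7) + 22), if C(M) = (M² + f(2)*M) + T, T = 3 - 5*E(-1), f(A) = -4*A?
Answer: 113/28 ≈ 4.0357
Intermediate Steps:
E(y) = 2*y
T = 13 (T = 3 - 10*(-1) = 3 - 5*(-2) = 3 + 10 = 13)
C(M) = 13 + M² - 8*M (C(M) = (M² + (-4*2)*M) + 13 = (M² - 8*M) + 13 = 13 + M² - 8*M)
(-260 + 373)/(C(7) + 22) = (-260 + 373)/((13 + 7² - 8*7) + 22) = 113/((13 + 49 - 56) + 22) = 113/(6 + 22) = 113/28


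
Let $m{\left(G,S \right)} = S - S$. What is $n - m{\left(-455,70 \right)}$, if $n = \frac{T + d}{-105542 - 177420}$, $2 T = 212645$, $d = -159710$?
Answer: $\frac{106775}{565924} \approx 0.18867$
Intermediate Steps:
$m{\left(G,S \right)} = 0$
$T = \frac{212645}{2}$ ($T = \frac{1}{2} \cdot 212645 = \frac{212645}{2} \approx 1.0632 \cdot 10^{5}$)
$n = \frac{106775}{565924}$ ($n = \frac{\frac{212645}{2} - 159710}{-105542 - 177420} = - \frac{106775}{2 \left(-282962\right)} = \left(- \frac{106775}{2}\right) \left(- \frac{1}{282962}\right) = \frac{106775}{565924} \approx 0.18867$)
$n - m{\left(-455,70 \right)} = \frac{106775}{565924} - 0 = \frac{106775}{565924} + 0 = \frac{106775}{565924}$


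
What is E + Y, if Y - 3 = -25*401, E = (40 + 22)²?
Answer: -6178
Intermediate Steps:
E = 3844 (E = 62² = 3844)
Y = -10022 (Y = 3 - 25*401 = 3 - 10025 = -10022)
E + Y = 3844 - 10022 = -6178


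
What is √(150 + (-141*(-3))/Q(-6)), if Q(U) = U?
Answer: √318/2 ≈ 8.9163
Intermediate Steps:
√(150 + (-141*(-3))/Q(-6)) = √(150 - 141*(-3)/(-6)) = √(150 + 423*(-⅙)) = √(150 - 141/2) = √(159/2) = √318/2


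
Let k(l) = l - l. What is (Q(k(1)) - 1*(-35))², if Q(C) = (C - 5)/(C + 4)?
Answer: 18225/16 ≈ 1139.1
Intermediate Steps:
k(l) = 0
Q(C) = (-5 + C)/(4 + C)
(Q(k(1)) - 1*(-35))² = ((-5 + 0)/(4 + 0) - 1*(-35))² = (-5/4 + 35)² = (135/4)² = 18225/16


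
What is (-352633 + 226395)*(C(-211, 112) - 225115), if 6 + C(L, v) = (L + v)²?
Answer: 27181566160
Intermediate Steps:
C(L, v) = -6 + (L + v)²
(-352633 + 226395)*(C(-211, 112) - 225115) = (-352633 + 226395)*((-6 + (-211 + 112)²) - 225115) = -126238*((-6 + (-99)²) - 225115) = -126238*((-6 + 9801) - 225115) = -126238*(9795 - 225115) = -126238*(-215320) = 27181566160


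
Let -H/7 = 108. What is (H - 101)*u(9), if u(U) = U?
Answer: -7713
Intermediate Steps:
H = -756 (H = -7*108 = -756)
(H - 101)*u(9) = (-756 - 101)*9 = -857*9 = -7713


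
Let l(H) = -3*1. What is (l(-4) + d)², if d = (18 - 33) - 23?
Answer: 1681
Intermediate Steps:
l(H) = -3
d = -38 (d = -15 - 23 = -38)
(l(-4) + d)² = (-3 - 38)² = (-41)² = 1681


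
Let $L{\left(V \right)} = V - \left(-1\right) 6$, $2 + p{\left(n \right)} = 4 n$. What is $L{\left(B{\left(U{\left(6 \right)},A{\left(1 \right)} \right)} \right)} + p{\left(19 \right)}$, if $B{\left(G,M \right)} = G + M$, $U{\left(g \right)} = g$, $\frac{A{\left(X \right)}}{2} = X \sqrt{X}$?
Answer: $88$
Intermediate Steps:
$A{\left(X \right)} = 2 X^{\frac{3}{2}}$ ($A{\left(X \right)} = 2 X \sqrt{X} = 2 X^{\frac{3}{2}}$)
$p{\left(n \right)} = -2 + 4 n$
$L{\left(V \right)} = 6 + V$ ($L{\left(V \right)} = V - -6 = V + 6 = 6 + V$)
$L{\left(B{\left(U{\left(6 \right)},A{\left(1 \right)} \right)} \right)} + p{\left(19 \right)} = \left(6 + \left(6 + 2 \cdot 1^{\frac{3}{2}}\right)\right) + \left(-2 + 4 \cdot 19\right) = \left(6 + \left(6 + 2 \cdot 1\right)\right) + \left(-2 + 76\right) = \left(6 + \left(6 + 2\right)\right) + 74 = \left(6 + 8\right) + 74 = 14 + 74 = 88$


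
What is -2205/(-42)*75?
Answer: 7875/2 ≈ 3937.5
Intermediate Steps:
-2205/(-42)*75 = -2205*(-1)/42*75 = -35*(-3/2)*75 = (105/2)*75 = 7875/2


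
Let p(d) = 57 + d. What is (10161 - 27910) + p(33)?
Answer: -17659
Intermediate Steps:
(10161 - 27910) + p(33) = (10161 - 27910) + (57 + 33) = -17749 + 90 = -17659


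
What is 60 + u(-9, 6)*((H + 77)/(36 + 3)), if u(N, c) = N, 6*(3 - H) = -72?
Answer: 504/13 ≈ 38.769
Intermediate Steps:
H = 15 (H = 3 - ⅙*(-72) = 3 + 12 = 15)
60 + u(-9, 6)*((H + 77)/(36 + 3)) = 60 - 9*(15 + 77)/(36 + 3) = 60 - 828/39 = 60 - 9*92/39 = 60 - 276/13 = 504/13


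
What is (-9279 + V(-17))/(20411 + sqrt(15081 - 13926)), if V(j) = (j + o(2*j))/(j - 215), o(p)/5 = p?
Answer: -43935514351/96653001712 + 2152541*sqrt(1155)/96653001712 ≈ -0.45381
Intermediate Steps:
o(p) = 5*p
V(j) = 11*j/(-215 + j) (V(j) = (j + 5*(2*j))/(j - 215) = (j + 10*j)/(-215 + j) = (11*j)/(-215 + j) = 11*j/(-215 + j))
(-9279 + V(-17))/(20411 + sqrt(15081 - 13926)) = (-9279 + 11*(-17)/(-215 - 17))/(20411 + sqrt(15081 - 13926)) = (-9279 + 11*(-17)/(-232))/(20411 + sqrt(1155)) = (-9279 + 11*(-17)*(-1/232))/(20411 + sqrt(1155)) = (-9279 + 187/232)/(20411 + sqrt(1155)) = -2152541/(232*(20411 + sqrt(1155)))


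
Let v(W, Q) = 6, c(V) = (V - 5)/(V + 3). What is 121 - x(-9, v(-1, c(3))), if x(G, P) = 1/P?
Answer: 725/6 ≈ 120.83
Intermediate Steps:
c(V) = (-5 + V)/(3 + V)
121 - x(-9, v(-1, c(3))) = 121 - 1/6 = 121 - 1*⅙ = 121 - ⅙ = 725/6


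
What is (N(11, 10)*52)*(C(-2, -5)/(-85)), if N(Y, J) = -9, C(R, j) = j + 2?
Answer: -1404/85 ≈ -16.518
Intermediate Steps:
C(R, j) = 2 + j
(N(11, 10)*52)*(C(-2, -5)/(-85)) = (-9*52)*((2 - 5)/(-85)) = -(-1404)*(-1)/85 = -468*3/85 = -1404/85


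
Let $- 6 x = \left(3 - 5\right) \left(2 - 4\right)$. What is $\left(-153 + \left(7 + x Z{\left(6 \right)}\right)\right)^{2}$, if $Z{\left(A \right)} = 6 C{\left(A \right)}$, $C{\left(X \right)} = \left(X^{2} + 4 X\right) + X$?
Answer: $168100$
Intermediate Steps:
$x = - \frac{2}{3}$ ($x = - \frac{\left(3 - 5\right) \left(2 - 4\right)}{6} = - \frac{\left(-2\right) \left(-2\right)}{6} = \left(- \frac{1}{6}\right) 4 = - \frac{2}{3} \approx -0.66667$)
$C{\left(X \right)} = X^{2} + 5 X$
$Z{\left(A \right)} = 6 A \left(5 + A\right)$
$\left(-153 + \left(7 + x Z{\left(6 \right)}\right)\right)^{2} = \left(-153 + \left(7 - \frac{2 \cdot 6 \cdot 6 \left(5 + 6\right)}{3}\right)\right)^{2} = \left(-153 + \left(7 - \frac{2 \cdot 6 \cdot 6 \cdot 11}{3}\right)\right)^{2} = \left(-153 + \left(7 - 264\right)\right)^{2} = \left(-153 - 257\right)^{2} = \left(-410\right)^{2} = 168100$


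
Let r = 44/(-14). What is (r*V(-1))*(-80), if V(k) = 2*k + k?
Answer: -5280/7 ≈ -754.29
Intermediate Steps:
r = -22/7 (r = 44*(-1/14) = -22/7 ≈ -3.1429)
V(k) = 3*k
(r*V(-1))*(-80) = -66*(-1)/7*(-80) = -22/7*(-3)*(-80) = (66/7)*(-80) = -5280/7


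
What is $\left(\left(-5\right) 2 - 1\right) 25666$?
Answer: $-282326$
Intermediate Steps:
$\left(\left(-5\right) 2 - 1\right) 25666 = \left(-10 - 1\right) 25666 = \left(-11\right) 25666 = -282326$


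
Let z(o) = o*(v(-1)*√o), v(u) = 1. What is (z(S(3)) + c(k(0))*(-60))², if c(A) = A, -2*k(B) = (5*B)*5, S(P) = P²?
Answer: 729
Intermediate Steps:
k(B) = -25*B/2 (k(B) = -5*B*5/2 = -25*B/2)
z(o) = o^(3/2) (z(o) = o*(1*√o) = o*√o = o^(3/2))
(z(S(3)) + c(k(0))*(-60))² = ((3²)^(3/2) - 25/2*0*(-60))² = (9^(3/2) + 0*(-60))² = (27 + 0)² = 27² = 729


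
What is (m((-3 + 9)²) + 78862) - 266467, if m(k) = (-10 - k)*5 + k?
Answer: -187799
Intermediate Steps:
m(k) = -50 - 4*k (m(k) = (-50 - 5*k) + k = -50 - 4*k)
(m((-3 + 9)²) + 78862) - 266467 = ((-50 - 4*(-3 + 9)²) + 78862) - 266467 = ((-50 - 4*6²) + 78862) - 266467 = ((-50 - 4*36) + 78862) - 266467 = ((-50 - 144) + 78862) - 266467 = (-194 + 78862) - 266467 = 78668 - 266467 = -187799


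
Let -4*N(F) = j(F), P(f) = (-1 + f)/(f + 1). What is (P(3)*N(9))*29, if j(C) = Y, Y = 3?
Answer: -87/8 ≈ -10.875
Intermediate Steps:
P(f) = (-1 + f)/(1 + f)
j(C) = 3
N(F) = -3/4 (N(F) = -1/4*3 = -3/4)
(P(3)*N(9))*29 = (((-1 + 3)/(1 + 3))*(-3/4))*29 = ((2/4)*(-3/4))*29 = (((1/4)*2)*(-3/4))*29 = ((1/2)*(-3/4))*29 = -3/8*29 = -87/8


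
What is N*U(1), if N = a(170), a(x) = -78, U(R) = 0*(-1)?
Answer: 0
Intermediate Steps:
U(R) = 0
N = -78
N*U(1) = -78*0 = 0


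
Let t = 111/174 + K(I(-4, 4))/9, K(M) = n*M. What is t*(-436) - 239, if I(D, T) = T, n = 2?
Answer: -236125/261 ≈ -904.69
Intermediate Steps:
K(M) = 2*M
t = 797/522 (t = 111/174 + (2*4)/9 = 111*(1/174) + 8*(⅑) = 37/58 + 8/9 = 797/522 ≈ 1.5268)
t*(-436) - 239 = (797/522)*(-436) - 239 = -173746/261 - 239 = -236125/261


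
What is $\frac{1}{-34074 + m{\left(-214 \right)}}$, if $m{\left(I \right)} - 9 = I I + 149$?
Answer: $\frac{1}{11880} \approx 8.4175 \cdot 10^{-5}$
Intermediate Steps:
$m{\left(I \right)} = 158 + I^{2}$ ($m{\left(I \right)} = 9 + \left(I I + 149\right) = 9 + \left(I^{2} + 149\right) = 9 + \left(149 + I^{2}\right) = 158 + I^{2}$)
$\frac{1}{-34074 + m{\left(-214 \right)}} = \frac{1}{-34074 + \left(158 + \left(-214\right)^{2}\right)} = \frac{1}{-34074 + \left(158 + 45796\right)} = \frac{1}{-34074 + 45954} = \frac{1}{11880}$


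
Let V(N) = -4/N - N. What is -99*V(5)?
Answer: 2871/5 ≈ 574.20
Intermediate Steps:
V(N) = -N - 4/N
-99*V(5) = -99*(-1*5 - 4/5) = -99*(-5 - 4*1/5) = -99*(-5 - 4/5) = -99*(-29/5) = 2871/5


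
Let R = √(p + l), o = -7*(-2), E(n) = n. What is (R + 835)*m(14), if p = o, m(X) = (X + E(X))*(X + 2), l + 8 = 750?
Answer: 374080 + 2688*√21 ≈ 3.8640e+5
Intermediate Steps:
l = 742 (l = -8 + 750 = 742)
m(X) = 2*X*(2 + X) (m(X) = (X + X)*(X + 2) = (2*X)*(2 + X) = 2*X*(2 + X))
o = 14
p = 14
R = 6*√21 (R = √(14 + 742) = √756 = 6*√21 ≈ 27.495)
(R + 835)*m(14) = (6*√21 + 835)*(2*14*(2 + 14)) = (835 + 6*√21)*(2*14*16) = (835 + 6*√21)*448 = 374080 + 2688*√21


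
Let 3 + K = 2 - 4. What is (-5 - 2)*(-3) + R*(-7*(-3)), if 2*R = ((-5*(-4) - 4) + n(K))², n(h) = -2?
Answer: 2079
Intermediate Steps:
K = -5 (K = -3 + (2 - 4) = -3 - 2 = -5)
R = 98 (R = ((-5*(-4) - 4) - 2)²/2 = ((20 - 4) - 2)²/2 = (16 - 2)²/2 = (½)*14² = (½)*196 = 98)
(-5 - 2)*(-3) + R*(-7*(-3)) = (-5 - 2)*(-3) + 98*(-7*(-3)) = -7*(-3) + 98*21 = 21 + 2058 = 2079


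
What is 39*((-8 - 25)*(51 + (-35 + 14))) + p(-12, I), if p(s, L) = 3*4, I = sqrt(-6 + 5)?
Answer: -38598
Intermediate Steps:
I
p(s, L) = 12
39*((-8 - 25)*(51 + (-35 + 14))) + p(-12, I) = 39*((-8 - 25)*(51 + (-35 + 14))) + 12 = 39*(-33*(51 - 21)) + 12 = 39*(-33*30) + 12 = 39*(-990) + 12 = -38610 + 12 = -38598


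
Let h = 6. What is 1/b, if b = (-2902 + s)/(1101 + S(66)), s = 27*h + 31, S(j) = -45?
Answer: -352/903 ≈ -0.38981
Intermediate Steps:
s = 193 (s = 27*6 + 31 = 162 + 31 = 193)
b = -903/352 (b = (-2902 + 193)/(1101 - 45) = -2709/1056 = -2709*1/1056 = -903/352 ≈ -2.5653)
1/b = 1/(-903/352) = -352/903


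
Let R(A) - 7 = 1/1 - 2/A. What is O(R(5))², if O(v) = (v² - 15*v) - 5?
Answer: 2343961/625 ≈ 3750.3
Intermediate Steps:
R(A) = 8 - 2/A (R(A) = 7 + (1/1 - 2/A) = 7 + (1*1 - 2/A) = 7 + (1 - 2/A) = 8 - 2/A)
O(v) = -5 + v² - 15*v
O(R(5))² = (-5 + (8 - 2/5)² - 15*(8 - 2/5))² = (-5 + (8 - 2*⅕)² - 15*(8 - 2*⅕))² = (-5 + (8 - ⅖)² - 15*(8 - ⅖))² = (-5 + (38/5)² - 15*38/5)² = (-5 + 1444/25 - 114)² = (-1531/25)² = 2343961/625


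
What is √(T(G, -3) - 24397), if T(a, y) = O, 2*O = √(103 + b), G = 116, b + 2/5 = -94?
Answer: √(-2439700 + 10*√215)/10 ≈ 156.19*I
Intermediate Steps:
b = -472/5 (b = -⅖ - 94 = -472/5 ≈ -94.400)
O = √215/10 (O = √(103 - 472/5)/2 = √(43/5)/2 = (√215/5)/2 = √215/10 ≈ 1.4663)
T(a, y) = √215/10
√(T(G, -3) - 24397) = √(√215/10 - 24397) = √(-24397 + √215/10)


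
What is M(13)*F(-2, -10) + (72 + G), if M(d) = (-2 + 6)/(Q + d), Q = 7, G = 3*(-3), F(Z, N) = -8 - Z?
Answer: 309/5 ≈ 61.800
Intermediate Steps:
G = -9
M(d) = 4/(7 + d) (M(d) = (-2 + 6)/(7 + d) = 4/(7 + d))
M(13)*F(-2, -10) + (72 + G) = (4/(7 + 13))*(-8 - 1*(-2)) + (72 - 9) = (4/20)*(-8 + 2) + 63 = (4*(1/20))*(-6) + 63 = (⅕)*(-6) + 63 = -6/5 + 63 = 309/5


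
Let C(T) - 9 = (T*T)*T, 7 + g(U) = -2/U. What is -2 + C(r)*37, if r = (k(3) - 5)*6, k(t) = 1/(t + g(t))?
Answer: -388514450/343 ≈ -1.1327e+6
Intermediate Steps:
g(U) = -7 - 2/U
k(t) = 1/(-7 + t - 2/t) (k(t) = 1/(t + (-7 - 2/t)) = 1/(-7 + t - 2/t))
r = -219/7 (r = (-1*3/(2 - 1*3*(-7 + 3)) - 5)*6 = (-1*3/(2 - 1*3*(-4)) - 5)*6 = (-1*3/(2 + 12) - 5)*6 = (-1*3/14 - 5)*6 = (-1*3*1/14 - 5)*6 = (-3/14 - 5)*6 = -73/14*6 = -219/7 ≈ -31.286)
C(T) = 9 + T**3 (C(T) = 9 + (T*T)*T = 9 + T**2*T = 9 + T**3)
-2 + C(r)*37 = -2 + (9 + (-219/7)**3)*37 = -2 + (9 - 10503459/343)*37 = -2 - 10500372/343*37 = -2 - 388513764/343 = -388514450/343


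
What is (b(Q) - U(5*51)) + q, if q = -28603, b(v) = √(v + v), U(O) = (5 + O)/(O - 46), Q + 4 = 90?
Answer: -5978287/209 + 2*√43 ≈ -28591.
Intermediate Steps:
Q = 86 (Q = -4 + 90 = 86)
U(O) = (5 + O)/(-46 + O)
b(v) = √2*√v (b(v) = √(2*v) = √2*√v)
(b(Q) - U(5*51)) + q = (√2*√86 - (5 + 5*51)/(-46 + 5*51)) - 28603 = (2*√43 - (5 + 255)/(-46 + 255)) - 28603 = (2*√43 - 260/209) - 28603 = (-260/209 + 2*√43) - 28603 = -5978287/209 + 2*√43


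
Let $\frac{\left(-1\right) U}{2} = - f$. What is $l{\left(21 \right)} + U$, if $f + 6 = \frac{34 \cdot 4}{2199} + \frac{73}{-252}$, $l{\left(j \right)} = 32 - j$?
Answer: $- \frac{134443}{92358} \approx -1.4557$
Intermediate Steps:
$f = - \frac{1150381}{184716}$ ($f = -6 + \left(\frac{34 \cdot 4}{2199} + \frac{73}{-252}\right) = -6 + \left(136 \cdot \frac{1}{2199} + 73 \left(- \frac{1}{252}\right)\right) = -6 + \left(\frac{136}{2199} - \frac{73}{252}\right) = -6 - \frac{42085}{184716} = - \frac{1150381}{184716} \approx -6.2278$)
$U = - \frac{1150381}{92358}$ ($U = - 2 \left(\left(-1\right) \left(- \frac{1150381}{184716}\right)\right) = \left(-2\right) \frac{1150381}{184716} = - \frac{1150381}{92358} \approx -12.456$)
$l{\left(21 \right)} + U = \left(32 - 21\right) - \frac{1150381}{92358} = 11 - \frac{1150381}{92358} = - \frac{134443}{92358}$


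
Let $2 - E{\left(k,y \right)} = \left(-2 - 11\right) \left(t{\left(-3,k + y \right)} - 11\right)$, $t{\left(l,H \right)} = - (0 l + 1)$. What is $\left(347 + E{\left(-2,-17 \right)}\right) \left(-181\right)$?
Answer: $-34933$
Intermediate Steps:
$t{\left(l,H \right)} = -1$ ($t{\left(l,H \right)} = - (0 + 1) = \left(-1\right) 1 = -1$)
$E{\left(k,y \right)} = -154$ ($E{\left(k,y \right)} = 2 - \left(-2 - 11\right) \left(-1 - 11\right) = 2 - \left(-13\right) \left(-12\right) = 2 - 156 = -154$)
$\left(347 + E{\left(-2,-17 \right)}\right) \left(-181\right) = \left(347 - 154\right) \left(-181\right) = 193 \left(-181\right) = -34933$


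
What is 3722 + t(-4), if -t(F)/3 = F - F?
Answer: 3722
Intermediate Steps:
t(F) = 0 (t(F) = -3*(F - F) = -3*0 = 0)
3722 + t(-4) = 3722 + 0 = 3722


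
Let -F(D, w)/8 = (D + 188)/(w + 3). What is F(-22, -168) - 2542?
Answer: -418102/165 ≈ -2534.0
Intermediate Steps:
F(D, w) = -8*(188 + D)/(3 + w) (F(D, w) = -8*(D + 188)/(w + 3) = -8*(188 + D)/(3 + w))
F(-22, -168) - 2542 = 8*(-188 - 1*(-22))/(3 - 168) - 2542 = 8*(-188 + 22)/(-165) - 2542 = 8*(-1/165)*(-166) - 2542 = 1328/165 - 2542 = -418102/165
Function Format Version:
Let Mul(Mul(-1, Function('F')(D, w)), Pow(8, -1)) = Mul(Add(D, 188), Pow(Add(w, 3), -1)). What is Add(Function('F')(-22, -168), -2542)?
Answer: Rational(-418102, 165) ≈ -2534.0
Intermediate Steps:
Function('F')(D, w) = Mul(-8, Pow(Add(3, w), -1), Add(188, D)) (Function('F')(D, w) = Mul(-8, Mul(Add(D, 188), Pow(Add(w, 3), -1))) = Mul(-8, Mul(Add(188, D), Pow(Add(3, w), -1))) = Mul(-8, Mul(Pow(Add(3, w), -1), Add(188, D))) = Mul(-8, Pow(Add(3, w), -1), Add(188, D)))
Add(Function('F')(-22, -168), -2542) = Add(Mul(8, Pow(Add(3, -168), -1), Add(-188, Mul(-1, -22))), -2542) = Add(Mul(8, Pow(-165, -1), Add(-188, 22)), -2542) = Add(Mul(8, Rational(-1, 165), -166), -2542) = Add(Rational(1328, 165), -2542) = Rational(-418102, 165)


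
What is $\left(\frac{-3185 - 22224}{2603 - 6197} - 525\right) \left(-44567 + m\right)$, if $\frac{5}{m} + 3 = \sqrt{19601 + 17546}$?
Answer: $\frac{3080925410881871}{133473972} - \frac{102379255 \sqrt{307}}{133473972} \approx 2.3083 \cdot 10^{7}$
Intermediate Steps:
$m = \frac{5}{-3 + 11 \sqrt{307}}$ ($m = \frac{5}{-3 + \sqrt{19601 + 17546}} = \frac{5}{-3 + \sqrt{37147}} = \frac{5}{-3 + 11 \sqrt{307}} \approx 0.026352$)
$\left(\frac{-3185 - 22224}{2603 - 6197} - 525\right) \left(-44567 + m\right) = \left(\frac{-3185 - 22224}{2603 - 6197} - 525\right) \left(-44567 + \left(\frac{15}{37138} + \frac{55 \sqrt{307}}{37138}\right)\right) = \left(- \frac{25409}{-3594} - 525\right) \left(- \frac{1655129231}{37138} + \frac{55 \sqrt{307}}{37138}\right) = \left(\left(-25409\right) \left(- \frac{1}{3594}\right) - 525\right) \left(- \frac{1655129231}{37138} + \frac{55 \sqrt{307}}{37138}\right) = \left(\frac{25409}{3594} - 525\right) \left(- \frac{1655129231}{37138} + \frac{55 \sqrt{307}}{37138}\right) = - \frac{1861441 \left(- \frac{1655129231}{37138} + \frac{55 \sqrt{307}}{37138}\right)}{3594} = \frac{3080925410881871}{133473972} - \frac{102379255 \sqrt{307}}{133473972}$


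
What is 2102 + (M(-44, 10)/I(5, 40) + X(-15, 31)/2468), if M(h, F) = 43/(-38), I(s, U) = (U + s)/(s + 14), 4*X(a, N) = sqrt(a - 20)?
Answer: 189137/90 + I*sqrt(35)/9872 ≈ 2101.5 + 0.00059928*I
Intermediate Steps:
X(a, N) = sqrt(-20 + a)/4 (X(a, N) = sqrt(a - 20)/4 = sqrt(-20 + a)/4)
I(s, U) = (U + s)/(14 + s)
M(h, F) = -43/38 (M(h, F) = 43*(-1/38) = -43/38)
2102 + (M(-44, 10)/I(5, 40) + X(-15, 31)/2468) = 2102 + (-43*(14 + 5)/(40 + 5)/38 + (sqrt(-20 - 15)/4)/2468) = 2102 + (-43/(38*(45/19)) + (sqrt(-35)/4)*(1/2468)) = 2102 + (-43/(38*((1/19)*45)) + ((I*sqrt(35))/4)*(1/2468)) = 2102 + (-43/(38*45/19) + (I*sqrt(35)/4)*(1/2468)) = 2102 + (-43/38*19/45 + I*sqrt(35)/9872) = 2102 + (-43/90 + I*sqrt(35)/9872) = 189137/90 + I*sqrt(35)/9872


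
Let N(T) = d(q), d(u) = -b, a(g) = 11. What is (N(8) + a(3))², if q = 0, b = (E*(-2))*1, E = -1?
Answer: 81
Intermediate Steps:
b = 2 (b = -1*(-2)*1 = 2*1 = 2)
d(u) = -2 (d(u) = -1*2 = -2)
N(T) = -2
(N(8) + a(3))² = (-2 + 11)² = 9² = 81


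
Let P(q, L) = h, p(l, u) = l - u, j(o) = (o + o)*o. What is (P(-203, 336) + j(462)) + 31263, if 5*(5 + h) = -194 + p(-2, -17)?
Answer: 2290551/5 ≈ 4.5811e+5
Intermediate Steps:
j(o) = 2*o² (j(o) = (2*o)*o = 2*o²)
h = -204/5 (h = -5 + (-194 + (-2 - 1*(-17)))/5 = -5 + (-194 + (-2 + 17))/5 = -5 + (-194 + 15)/5 = -5 + (⅕)*(-179) = -5 - 179/5 = -204/5 ≈ -40.800)
P(q, L) = -204/5
(P(-203, 336) + j(462)) + 31263 = (-204/5 + 2*462²) + 31263 = (-204/5 + 2*213444) + 31263 = (-204/5 + 426888) + 31263 = 2134236/5 + 31263 = 2290551/5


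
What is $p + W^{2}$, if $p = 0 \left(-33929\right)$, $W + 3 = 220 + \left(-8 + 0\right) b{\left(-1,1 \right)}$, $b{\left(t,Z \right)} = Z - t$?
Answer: $40401$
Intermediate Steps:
$W = 201$ ($W = -3 + \left(220 + \left(-8 + 0\right) \left(1 - -1\right)\right) = -3 + \left(220 - 8 \left(1 + 1\right)\right) = -3 + \left(220 - 16\right) = -3 + 204 = 201$)
$p = 0$
$p + W^{2} = 0 + 201^{2} = 0 + 40401 = 40401$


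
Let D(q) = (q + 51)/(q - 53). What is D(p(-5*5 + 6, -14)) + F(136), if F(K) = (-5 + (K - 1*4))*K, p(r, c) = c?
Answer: 1157187/67 ≈ 17271.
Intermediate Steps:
F(K) = K*(-9 + K) (F(K) = (-5 + (K - 4))*K = (-5 + (-4 + K))*K = (-9 + K)*K = K*(-9 + K))
D(q) = (51 + q)/(-53 + q)
D(p(-5*5 + 6, -14)) + F(136) = (51 - 14)/(-53 - 14) + 136*(-9 + 136) = 37/(-67) + 136*127 = -1/67*37 + 17272 = -37/67 + 17272 = 1157187/67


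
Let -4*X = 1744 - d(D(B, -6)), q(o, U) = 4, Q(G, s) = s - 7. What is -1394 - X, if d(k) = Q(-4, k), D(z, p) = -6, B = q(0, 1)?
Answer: -3819/4 ≈ -954.75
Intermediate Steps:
Q(G, s) = -7 + s
B = 4
d(k) = -7 + k
X = -1757/4 (X = -(1744 - (-7 - 6))/4 = -(1744 - 1*(-13))/4 = -(1744 + 13)/4 = -1/4*1757 = -1757/4 ≈ -439.25)
-1394 - X = -1394 - 1*(-1757/4) = -1394 + 1757/4 = -3819/4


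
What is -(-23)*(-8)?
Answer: -184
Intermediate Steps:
-(-23)*(-8) = -23*8 = -184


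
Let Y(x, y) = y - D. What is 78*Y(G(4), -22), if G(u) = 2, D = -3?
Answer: -1482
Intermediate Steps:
Y(x, y) = 3 + y (Y(x, y) = y - 1*(-3) = y + 3 = 3 + y)
78*Y(G(4), -22) = 78*(3 - 22) = 78*(-19) = -1482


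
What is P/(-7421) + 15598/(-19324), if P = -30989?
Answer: 241539339/71701702 ≈ 3.3687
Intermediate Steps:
P/(-7421) + 15598/(-19324) = -30989/(-7421) + 15598/(-19324) = -30989*(-1/7421) + 15598*(-1/19324) = 30989/7421 - 7799/9662 = 241539339/71701702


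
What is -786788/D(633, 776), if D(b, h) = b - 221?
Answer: -196697/103 ≈ -1909.7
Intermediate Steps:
D(b, h) = -221 + b
-786788/D(633, 776) = -786788/(-221 + 633) = -786788/412 = -786788*1/412 = -196697/103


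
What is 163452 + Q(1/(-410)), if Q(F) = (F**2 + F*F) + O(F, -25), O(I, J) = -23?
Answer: 13736207451/84050 ≈ 1.6343e+5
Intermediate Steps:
Q(F) = -23 + 2*F**2 (Q(F) = (F**2 + F*F) - 23 = (F**2 + F**2) - 23 = 2*F**2 - 23 = -23 + 2*F**2)
163452 + Q(1/(-410)) = 163452 + (-23 + 2*(1/(-410))**2) = 163452 + (-23 + 2*(-1/410)**2) = 163452 + (-23 + 2*(1/168100)) = 163452 + (-23 + 1/84050) = 163452 - 1933149/84050 = 13736207451/84050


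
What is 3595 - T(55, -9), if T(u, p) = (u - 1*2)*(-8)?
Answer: 4019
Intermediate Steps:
T(u, p) = 16 - 8*u (T(u, p) = (u - 2)*(-8) = (-2 + u)*(-8) = 16 - 8*u)
3595 - T(55, -9) = 3595 - (16 - 8*55) = 3595 - (16 - 440) = 3595 - 1*(-424) = 3595 + 424 = 4019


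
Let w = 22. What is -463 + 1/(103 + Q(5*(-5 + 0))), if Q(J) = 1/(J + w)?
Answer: -142601/308 ≈ -462.99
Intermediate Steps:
Q(J) = 1/(22 + J) (Q(J) = 1/(J + 22) = 1/(22 + J))
-463 + 1/(103 + Q(5*(-5 + 0))) = -463 + 1/(103 + 1/(22 + 5*(-5 + 0))) = -463 + 1/(103 + 1/(22 + 5*(-5))) = -463 + 1/(103 + 1/(22 - 25)) = -463 + 1/(103 + 1/(-3)) = -463 + 1/(103 - ⅓) = -463 + 1/(308/3) = -463 + 3/308 = -142601/308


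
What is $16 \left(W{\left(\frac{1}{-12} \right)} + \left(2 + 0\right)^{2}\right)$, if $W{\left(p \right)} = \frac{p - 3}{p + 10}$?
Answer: $\frac{7024}{119} \approx 59.025$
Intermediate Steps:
$W{\left(p \right)} = \frac{-3 + p}{10 + p}$
$16 \left(W{\left(\frac{1}{-12} \right)} + \left(2 + 0\right)^{2}\right) = 16 \left(\frac{-3 + \frac{1}{-12}}{10 + \frac{1}{-12}} + \left(2 + 0\right)^{2}\right) = 16 \left(\frac{-3 - \frac{1}{12}}{10 - \frac{1}{12}} + 2^{2}\right) = 16 \left(\frac{1}{\frac{119}{12}} \left(- \frac{37}{12}\right) + 4\right) = 16 \left(\frac{12}{119} \left(- \frac{37}{12}\right) + 4\right) = 16 \left(- \frac{37}{119} + 4\right) = 16 \cdot \frac{439}{119} = \frac{7024}{119}$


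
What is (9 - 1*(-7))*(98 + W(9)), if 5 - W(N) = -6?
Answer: 1744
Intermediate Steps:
W(N) = 11 (W(N) = 5 - 1*(-6) = 5 + 6 = 11)
(9 - 1*(-7))*(98 + W(9)) = (9 - 1*(-7))*(98 + 11) = (9 + 7)*109 = 16*109 = 1744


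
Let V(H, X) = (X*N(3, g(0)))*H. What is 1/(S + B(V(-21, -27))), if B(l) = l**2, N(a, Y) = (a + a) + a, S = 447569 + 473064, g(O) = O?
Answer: 1/26961242 ≈ 3.7090e-8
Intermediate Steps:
S = 920633
N(a, Y) = 3*a (N(a, Y) = 2*a + a = 3*a)
V(H, X) = 9*H*X (V(H, X) = (X*(3*3))*H = (X*9)*H = (9*X)*H = 9*H*X)
1/(S + B(V(-21, -27))) = 1/(920633 + (9*(-21)*(-27))**2) = 1/(920633 + 5103**2) = 1/(920633 + 26040609) = 1/26961242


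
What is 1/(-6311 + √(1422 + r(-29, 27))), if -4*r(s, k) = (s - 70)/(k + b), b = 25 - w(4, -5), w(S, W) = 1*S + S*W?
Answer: -1716592/10833025229 - 12*√730779/10833025229 ≈ -0.00015941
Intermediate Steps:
w(S, W) = S + S*W
b = 41 (b = 25 - 4*(1 - 5) = 25 - 4*(-4) = 25 - 1*(-16) = 25 + 16 = 41)
r(s, k) = -(-70 + s)/(4*(41 + k)) (r(s, k) = -(s - 70)/(4*(k + 41)) = -(-70 + s)/(4*(41 + k)))
1/(-6311 + √(1422 + r(-29, 27))) = 1/(-6311 + √(1422 + (70 - 1*(-29))/(4*(41 + 27)))) = 1/(-6311 + √(1422 + (¼)*(70 + 29)/68)) = 1/(-6311 + √(1422 + (¼)*(1/68)*99)) = 1/(-6311 + √(1422 + 99/272)) = 1/(-6311 + √(386883/272)) = 1/(-6311 + 3*√730779/68)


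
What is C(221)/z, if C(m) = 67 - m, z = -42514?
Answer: 77/21257 ≈ 0.0036223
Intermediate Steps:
C(221)/z = (67 - 1*221)/(-42514) = (67 - 221)*(-1/42514) = -154*(-1/42514) = 77/21257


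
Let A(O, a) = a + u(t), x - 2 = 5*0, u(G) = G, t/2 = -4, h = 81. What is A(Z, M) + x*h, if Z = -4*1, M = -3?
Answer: 151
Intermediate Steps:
t = -8 (t = 2*(-4) = -8)
x = 2 (x = 2 + 5*0 = 2 + 0 = 2)
Z = -4
A(O, a) = -8 + a (A(O, a) = a - 8 = -8 + a)
A(Z, M) + x*h = (-8 - 3) + 2*81 = -11 + 162 = 151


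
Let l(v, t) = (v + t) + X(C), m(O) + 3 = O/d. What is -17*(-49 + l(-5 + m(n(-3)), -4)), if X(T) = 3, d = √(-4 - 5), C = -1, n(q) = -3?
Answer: 986 - 17*I ≈ 986.0 - 17.0*I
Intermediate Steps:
d = 3*I (d = √(-9) = 3*I ≈ 3.0*I)
m(O) = -3 - I*O/3 (m(O) = -3 + O/((3*I)) = -3 + O*(-I/3) = -3 - I*O/3)
l(v, t) = 3 + t + v (l(v, t) = (v + t) + 3 = (t + v) + 3 = 3 + t + v)
-17*(-49 + l(-5 + m(n(-3)), -4)) = -17*(-49 + (3 - 4 + (-5 + (-3 - ⅓*I*(-3))))) = -17*(-49 + (3 - 4 + (-5 + (-3 + I)))) = -17*(-49 + (3 - 4 + (-8 + I))) = -17*(-49 + (-9 + I)) = -17*(-58 + I) = 986 - 17*I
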